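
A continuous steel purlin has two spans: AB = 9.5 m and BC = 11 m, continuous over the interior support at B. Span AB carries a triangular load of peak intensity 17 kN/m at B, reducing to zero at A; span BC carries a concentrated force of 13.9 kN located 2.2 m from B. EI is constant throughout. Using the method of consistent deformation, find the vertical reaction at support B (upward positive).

Insert a hinge at B; M_B is the redundant, and each span becomes simply supported.
Rotations at B on the released spans (each span's end-slope, ×1/EI):
  span AB: triangular load, peak 17: w₀L³/(45EI) = 323.9/EI
  span BC: point load 13.9 at a = 2.2: Pab(L + b)/(6LEI) = 80.73/EI
  relative rotation θ_0 = (323.9 + 80.73)/EI = 404.6/EI
A unit hogging moment at B produces rotation L₁/(3EI) + L₂/(3EI) = 6.833/EI.
Slope continuity at B: θ_0 = M_B·6.833/EI, so M_B = 404.6/6.833 = 59.21 kN·m (hogging).
Span AB, ΣM about A with M_B applied at B: R_B^{AB}·9.5 = 511.4 + 59.21, so R_B^{AB} = 60.07 kN and R_A = 80.75 − 60.07 = 20.68 kN.
Span BC, ΣM about C: R_B^{BC}·11 = 122.3 + 59.21, so R_B^{BC} = 16.5 kN and R_C = 13.9 − 16.5 = -2.603 kN.
R_B = 60.07 + 16.5 = 76.57 kN.

R_B = 76.57 kN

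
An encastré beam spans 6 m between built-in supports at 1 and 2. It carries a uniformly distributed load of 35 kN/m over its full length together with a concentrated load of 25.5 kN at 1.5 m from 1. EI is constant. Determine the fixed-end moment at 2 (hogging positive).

Take the two fixed-end moments M_1, M_2 as redundants; the released structure is the simple span 12.
End rotations of the released simple span under the applied load (×1/EI):
  at 1: UDL 35: wL³/(24EI) = 315/EI
  at 2: UDL 35: wL³/(24EI) = 315/EI
  at 1: point load 25.5 at a = 1.5: Pab(L + b)/(6LEI) = 50.2/EI
  at 2: point load 25.5 at a = 1.5: Pab(L + a)/(6LEI) = 35.86/EI
  θ_10 = 365.2/EI,  θ_20 = 350.9/EI
Flexibility coefficients: a unit moment at one end gives L/(3EI) there and L/(6EI) at the far end, so f₁₁ = f₂₂ = 2/EI and f₁₂ = f₂₁ = 1/EI.
Compatibility — zero rotation at each built-in end:
  2 M_1 + 1 M_2 = 365.2
  1 M_1 + 2 M_2 = 350.9
Solving the pair gives M_1 = 126.5 kN·m and M_2 = 112.2 kN·m (hogging).

M_2 = 112.2 kN·m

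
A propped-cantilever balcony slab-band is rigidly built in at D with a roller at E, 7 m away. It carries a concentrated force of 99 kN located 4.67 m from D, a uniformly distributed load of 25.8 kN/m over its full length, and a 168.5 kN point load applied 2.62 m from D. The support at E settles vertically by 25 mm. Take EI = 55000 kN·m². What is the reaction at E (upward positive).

R_E = 138.1 kN

Release the roller at E. Primary structure: cantilever fixed at D.
Downward deflection at the released point E due to the loads:
  point load 99 at a = 4.67: Pa²(3L − a)/(6EI) = 5876/EI
  UDL 25.8: wL⁴/(8EI) = 7743/EI
  point load 168.5 at a = 2.62: Pa²(3L − a)/(6EI) = 3543/EI
  δ_0 = 17163/EI
Tip deflection under a unit load at E: L³/(3EI) = 114.3/EI.
With EI = 55000 kN·m²: δ_0 = 0.31205 m and δ_{EE} = 0.002079 m/kN.
Compatibility — the beam at E must follow the support down by 0.025 m: δ_0 − R_E·δ_{EE} = 0.025, so R_E = (0.31205 − 0.025)/0.002079 = 138.1 kN.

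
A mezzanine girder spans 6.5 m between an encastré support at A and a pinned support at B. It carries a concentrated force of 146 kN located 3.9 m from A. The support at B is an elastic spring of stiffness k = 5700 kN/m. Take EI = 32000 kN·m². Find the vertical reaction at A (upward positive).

Choose R_B as the redundant. The primary structure is the cantilever fixed at A.
Free-end deflection of the primary structure under the applied loading (downward +):
  point load 146 at a = 3.9: Pa²(3L − a)/(6EI) = 5774/EI
Tip deflection under a unit load at B: L³/(3EI) = 91.54/EI.
With EI = 32000 kN·m²: δ_0 = 0.18043 m and δ_{BB} = 0.002861 m/kN.
Compatibility — the spring shortens by R_B/k under the reaction it provides: δ_0 − R_B·δ_{BB} = R_B/k. With 1/k = 0.000175 m/kN, R_B = δ_0 / (δ_{BB} + 1/k) = 0.18043 / (0.002861 + 0.000175) = 59.43 kN.
Vertical equilibrium: R_A = ΣP − R_B = 146 − 59.43 = 86.57 kN.

R_A = 86.57 kN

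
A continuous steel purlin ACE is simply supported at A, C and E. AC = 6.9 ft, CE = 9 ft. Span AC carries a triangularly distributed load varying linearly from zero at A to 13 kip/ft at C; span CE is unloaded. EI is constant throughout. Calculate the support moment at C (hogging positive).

Insert a hinge at C; M_C is the redundant, and each span becomes simply supported.
Rotations at C on the released spans (each span's end-slope, ×1/EI):
  span AC: triangular load, peak 13: w₀L³/(45EI) = 94.9/EI
  relative rotation θ_0 = (94.9 + 0)/EI = 94.9/EI
A unit hogging moment at C produces rotation L₁/(3EI) + L₂/(3EI) = 5.3/EI.
Compatibility: M_C·(L₁+L₂)/(3EI) = θ_0, giving M_C = 17.91 kip·ft (hogging).

M_C = 17.91 kip·ft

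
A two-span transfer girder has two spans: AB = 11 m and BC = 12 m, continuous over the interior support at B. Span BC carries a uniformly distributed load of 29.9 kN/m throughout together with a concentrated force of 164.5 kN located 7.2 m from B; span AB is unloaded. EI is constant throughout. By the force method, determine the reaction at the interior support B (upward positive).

R_B = 324.3 kN

Take M_B as the redundant. Released structure: two simple spans AB and BC with a hinge at B.
End slopes at the hinge B, treating each span as simply supported:
  span BC: UDL 29.9: wL³/(24EI) = 2153/EI
  span BC: point load 164.5 at a = 7.2: Pab(L + b)/(6LEI) = 1327/EI
  relative rotation θ_0 = (0 + 3479)/EI = 3479/EI
A unit hogging moment at B produces rotation L₁/(3EI) + L₂/(3EI) = 7.667/EI.
Slope continuity at B: θ_0 = M_B·7.667/EI, so M_B = 3479/7.667 = 453.8 kN·m (hogging).
Span AB, ΣM about A with M_B applied at B: R_B^{AB}·11 = 0 + 453.8, so R_B^{AB} = 41.26 kN and R_A = 0 − 41.26 = -41.26 kN.
Span BC, ΣM about C: R_B^{BC}·12 = 2942 + 453.8, so R_B^{BC} = 283 kN and R_C = 523.3 − 283 = 240.3 kN.
R_B = 41.26 + 283 = 324.3 kN.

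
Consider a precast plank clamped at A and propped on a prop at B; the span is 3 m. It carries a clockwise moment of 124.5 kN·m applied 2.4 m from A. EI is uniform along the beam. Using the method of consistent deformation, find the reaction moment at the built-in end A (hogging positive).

M_A = -54.78 kN·m

Take the reaction at B as the redundant and release it; the primary structure is a cantilever fixed at A.
Free-end deflection of the primary structure under the applied loading (downward +):
  clockwise couple 124.5 at a = 2.4: M₀a(2L − a)/(2EI) = 537.8/EI
Tip deflection under a unit load at B: L³/(3EI) = 9/EI.
The prop prevents deflection at B: R_B = δ_0/δ_{BB} = 537.8/9 = 59.76 kN.
Moment equilibrium about A: M_A = Σ(load moments about A) − R_B·L = 124.5 − 59.76×3 = -54.78 kN·m.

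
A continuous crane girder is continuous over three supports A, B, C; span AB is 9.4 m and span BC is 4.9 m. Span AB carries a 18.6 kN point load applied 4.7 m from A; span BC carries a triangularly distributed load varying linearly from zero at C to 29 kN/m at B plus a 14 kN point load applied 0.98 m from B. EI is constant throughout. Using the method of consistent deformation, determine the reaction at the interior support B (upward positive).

R_B = 80.55 kN

Take M_B as the redundant. Released structure: two simple spans AB and BC with a hinge at B.
Rotations at B on the released spans (each span's end-slope, ×1/EI):
  span AB: point load 18.6 at a = 4.7: Pab(L + a)/(6LEI) = 102.7/EI
  span BC: triangular load, peak 29: w₀L³/(45EI) = 75.82/EI
  span BC: point load 14 at a = 0.98: Pab(L + b)/(6LEI) = 16.13/EI
  relative rotation θ_0 = (102.7 + 91.95)/EI = 194.7/EI
A unit hogging moment at B produces rotation L₁/(3EI) + L₂/(3EI) = 4.767/EI.
Compatibility: M_B·(L₁+L₂)/(3EI) = θ_0, giving M_B = 40.84 kN·m (hogging).
Span AB, ΣM about A with M_B applied at B: R_B^{AB}·9.4 = 87.42 + 40.84, so R_B^{AB} = 13.64 kN and R_A = 18.6 − 13.64 = 4.955 kN.
Span BC, ΣM about C: R_B^{BC}·4.9 = 287 + 40.84, so R_B^{BC} = 66.9 kN and R_C = 85.05 − 66.9 = 18.15 kN.
R_B = 13.64 + 66.9 = 80.55 kN.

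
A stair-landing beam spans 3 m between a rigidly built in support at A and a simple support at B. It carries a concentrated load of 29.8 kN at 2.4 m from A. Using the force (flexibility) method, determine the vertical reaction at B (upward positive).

Release the roller at B. Primary structure: cantilever fixed at A.
Downward deflection at the released point B due to the loads:
  point load 29.8 at a = 2.4: Pa²(3L − a)/(6EI) = 188.8/EI
Flexibility coefficient — unit upward force at B: δ_{BB} = L³/(3EI) = 9/EI.
Compatibility at B: δ_0 − R_B·δ_{BB} = 0, so R_B = 188.8/9 = 20.98 kN.

R_B = 20.98 kN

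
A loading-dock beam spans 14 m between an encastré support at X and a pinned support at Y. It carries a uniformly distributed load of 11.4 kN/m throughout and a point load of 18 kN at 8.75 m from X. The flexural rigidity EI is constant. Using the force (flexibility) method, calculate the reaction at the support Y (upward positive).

R_Y = 68.2 kN

Take the reaction at Y as the redundant and release it; the primary structure is a cantilever fixed at X.
Primary-structure tip deflection at Y by superposition:
  UDL 11.4: wL⁴/(8EI) = 54743/EI
  point load 18 at a = 8.75: Pa²(3L − a)/(6EI) = 7637/EI
  δ_0 = 62380/EI
Flexibility coefficient — unit upward force at Y: δ_{YY} = L³/(3EI) = 914.7/EI.
The prop prevents deflection at Y: R_Y = δ_0/δ_{YY} = 62380/914.7 = 68.2 kN.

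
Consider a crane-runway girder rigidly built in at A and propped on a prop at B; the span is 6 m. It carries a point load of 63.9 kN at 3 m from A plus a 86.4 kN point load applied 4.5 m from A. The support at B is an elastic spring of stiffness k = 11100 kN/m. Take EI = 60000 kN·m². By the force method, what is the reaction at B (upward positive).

Remove the prop at B; the released (primary) structure is a cantilever built in at A.
Primary-structure tip deflection at B by superposition:
  point load 63.9 at a = 3: Pa²(3L − a)/(6EI) = 1438/EI
  point load 86.4 at a = 4.5: Pa²(3L − a)/(6EI) = 3937/EI
  δ_0 = 5374/EI
Flexibility coefficient — unit upward force at B: δ_{BB} = L³/(3EI) = 72/EI.
With EI = 60000 kN·m²: δ_0 = 0.089572 m and δ_{BB} = 0.0012 m/kN.
Compatibility — the spring shortens by R_B/k under the reaction it provides: δ_0 − R_B·δ_{BB} = R_B/k. With 1/k = 0.00009 m/kN, R_B = δ_0 / (δ_{BB} + 1/k) = 0.089572 / (0.0012 + 0.00009) = 69.43 kN.

R_B = 69.43 kN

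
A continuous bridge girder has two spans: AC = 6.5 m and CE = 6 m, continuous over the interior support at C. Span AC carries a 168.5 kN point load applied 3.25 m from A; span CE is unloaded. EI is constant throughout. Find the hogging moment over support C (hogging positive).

Take M_C as the redundant. Released structure: two simple spans AC and CE with a hinge at C.
Rotations at C on the released spans (each span's end-slope, ×1/EI):
  span AC: point load 168.5 at a = 3.25: Pab(L + a)/(6LEI) = 444.9/EI
  relative rotation θ_0 = (444.9 + 0)/EI = 444.9/EI
A unit hogging moment at C produces rotation L₁/(3EI) + L₂/(3EI) = 4.167/EI.
Slope continuity at C: θ_0 = M_C·4.167/EI, so M_C = 444.9/4.167 = 106.8 kN·m (hogging).

M_C = 106.8 kN·m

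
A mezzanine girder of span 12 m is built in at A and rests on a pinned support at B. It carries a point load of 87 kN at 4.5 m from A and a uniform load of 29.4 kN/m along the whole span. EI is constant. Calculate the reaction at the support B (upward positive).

R_B = 148.4 kN

Remove the prop at B; the released (primary) structure is a cantilever built in at A.
Primary-structure tip deflection at B by superposition:
  point load 87 at a = 4.5: Pa²(3L − a)/(6EI) = 9249/EI
  UDL 29.4: wL⁴/(8EI) = 76205/EI
  δ_0 = 85454/EI
Tip deflection under a unit load at B: L³/(3EI) = 576/EI.
The prop prevents deflection at B: R_B = δ_0/δ_{BB} = 85454/576 = 148.4 kN.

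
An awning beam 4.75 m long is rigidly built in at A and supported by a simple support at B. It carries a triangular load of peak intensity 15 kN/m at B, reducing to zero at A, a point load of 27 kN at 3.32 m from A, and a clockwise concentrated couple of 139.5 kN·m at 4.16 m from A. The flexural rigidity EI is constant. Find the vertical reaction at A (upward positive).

R_A = -15.52 kN

Choose R_B as the redundant. The primary structure is the cantilever fixed at A.
Deflection at B on the released cantilever, summing each load's contribution:
  triangular load, peak 15 at the free end: 11w₀L⁴/(120EI) = 700/EI
  point load 27 at a = 3.32: Pa²(3L − a)/(6EI) = 542.1/EI
  clockwise couple 139.5 at a = 4.16: M₀a(2L − a)/(2EI) = 1549/EI
  δ_0 = 2792/EI
Flexibility coefficient — unit upward force at B: δ_{BB} = L³/(3EI) = 35.72/EI.
The prop prevents deflection at B: R_B = δ_0/δ_{BB} = 2792/35.72 = 78.14 kN.
Vertical equilibrium: R_A = ΣP − R_B = 62.62 − 78.14 = -15.52 kN.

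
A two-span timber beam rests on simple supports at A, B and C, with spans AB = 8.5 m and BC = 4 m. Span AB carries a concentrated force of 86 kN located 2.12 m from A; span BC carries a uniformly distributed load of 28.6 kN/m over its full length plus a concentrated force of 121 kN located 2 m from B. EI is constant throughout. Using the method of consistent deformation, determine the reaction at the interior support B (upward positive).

R_B = 177.9 kN

Insert a hinge at B; M_B is the redundant, and each span becomes simply supported.
End slopes at the hinge B, treating each span as simply supported:
  span AB: point load 86 at a = 2.12: Pab(L + a)/(6LEI) = 242.2/EI
  span BC: UDL 28.6: wL³/(24EI) = 76.27/EI
  span BC: point load 121 at a = 2: Pab(L + b)/(6LEI) = 121/EI
  relative rotation θ_0 = (242.2 + 197.3)/EI = 439.5/EI
A unit hogging moment at B produces rotation L₁/(3EI) + L₂/(3EI) = 4.167/EI.
Compatibility: M_B·(L₁+L₂)/(3EI) = θ_0, giving M_B = 105.5 kN·m (hogging).
Span AB, ΣM about A with M_B applied at B: R_B^{AB}·8.5 = 182.3 + 105.5, so R_B^{AB} = 33.86 kN and R_A = 86 − 33.86 = 52.14 kN.
Span BC, ΣM about C: R_B^{BC}·4 = 470.8 + 105.5, so R_B^{BC} = 144.1 kN and R_C = 235.4 − 144.1 = 91.33 kN.
R_B = 33.86 + 144.1 = 177.9 kN.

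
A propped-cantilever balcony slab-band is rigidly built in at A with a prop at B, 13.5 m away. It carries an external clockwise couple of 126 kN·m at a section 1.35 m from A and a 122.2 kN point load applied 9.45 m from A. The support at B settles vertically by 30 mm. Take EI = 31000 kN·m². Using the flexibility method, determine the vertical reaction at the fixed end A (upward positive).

R_A = 51.81 kN

Choose R_B as the redundant. The primary structure is the cantilever fixed at A.
Primary-structure tip deflection at B by superposition:
  clockwise couple 126 at a = 1.35: M₀a(2L − a)/(2EI) = 2182/EI
  point load 122.2 at a = 9.45: Pa²(3L − a)/(6EI) = 56474/EI
  δ_0 = 58655/EI
Flexibility coefficient — unit upward force at B: δ_{BB} = L³/(3EI) = 820.1/EI.
With EI = 31000 kN·m²: δ_0 = 1.8921 m and δ_{BB} = 0.026456 m/kN.
Compatibility — the beam at B must follow the support down by 0.03 m: δ_0 − R_B·δ_{BB} = 0.03, so R_B = (1.8921 − 0.03)/0.026456 = 70.39 kN.
Vertical equilibrium: R_A = ΣP − R_B = 122.2 − 70.39 = 51.81 kN.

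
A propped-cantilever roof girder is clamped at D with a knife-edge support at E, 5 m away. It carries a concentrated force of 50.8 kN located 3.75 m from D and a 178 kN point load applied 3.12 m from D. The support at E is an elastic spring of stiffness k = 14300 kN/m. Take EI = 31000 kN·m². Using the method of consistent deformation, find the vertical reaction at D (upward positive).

Remove the prop at E; the released (primary) structure is a cantilever built in at D.
Downward deflection at the released point E due to the loads:
  point load 50.8 at a = 3.75: Pa²(3L − a)/(6EI) = 1339/EI
  point load 178 at a = 3.12: Pa²(3L − a)/(6EI) = 3431/EI
  δ_0 = 4770/EI
Flexibility coefficient — unit upward force at E: δ_{EE} = L³/(3EI) = 41.67/EI.
With EI = 31000 kN·m²: δ_0 = 0.15388 m and δ_{EE} = 0.001344 m/kN.
Compatibility — the spring shortens by R_E/k under the reaction it provides: δ_0 − R_E·δ_{EE} = R_E/k. With 1/k = 0.00007 m/kN, R_E = δ_0 / (δ_{EE} + 1/k) = 0.15388 / (0.001344 + 0.00007) = 108.8 kN.
Vertical equilibrium: R_D = ΣP − R_E = 228.8 − 108.8 = 120 kN.

R_D = 120 kN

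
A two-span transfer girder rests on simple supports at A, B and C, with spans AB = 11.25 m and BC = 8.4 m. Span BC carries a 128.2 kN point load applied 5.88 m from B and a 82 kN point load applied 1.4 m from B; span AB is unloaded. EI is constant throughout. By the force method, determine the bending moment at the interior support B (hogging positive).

M_B = 100.3 kN·m

Insert a hinge at B; M_B is the redundant, and each span becomes simply supported.
Discontinuity in slope at B on the released structure — sum the simple-span end rotations:
  span BC: point load 128.2 at a = 5.88: Pab(L + b)/(6LEI) = 411.6/EI
  span BC: point load 82 at a = 1.4: Pab(L + b)/(6LEI) = 245.5/EI
  relative rotation θ_0 = (0 + 657.1)/EI = 657.1/EI
A unit hogging moment at B produces rotation L₁/(3EI) + L₂/(3EI) = 6.55/EI.
Compatibility: M_B·(L₁+L₂)/(3EI) = θ_0, giving M_B = 100.3 kN·m (hogging).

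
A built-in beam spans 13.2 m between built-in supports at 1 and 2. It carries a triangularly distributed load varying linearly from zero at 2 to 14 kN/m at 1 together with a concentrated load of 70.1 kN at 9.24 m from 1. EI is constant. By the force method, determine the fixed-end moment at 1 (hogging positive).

Release both end moments; the primary structure is a simply-supported span 12 with redundants M_1 and M_2.
On the primary (simply-supported) span, the end slopes from the loading are:
  at 1: triangular load, peak 14: w₀L³/(45EI) = 715.5/EI
  at 2: triangular load, peak 14: 7w₀L³/(360EI) = 626.1/EI
  at 1: point load 70.1 at a = 9.24: Pab(L + b)/(6LEI) = 555.7/EI
  at 2: point load 70.1 at a = 9.24: Pab(L + a)/(6LEI) = 726.7/EI
  θ_10 = 1271/EI,  θ_20 = 1353/EI
Flexibility coefficients: a unit moment at one end gives L/(3EI) there and L/(6EI) at the far end, so f₁₁ = f₂₂ = 4.4/EI and f₁₂ = f₂₁ = 2.2/EI.
Compatibility — zero rotation at each built-in end:
  4.4 M_1 + 2.2 M_2 = 1271
  2.2 M_1 + 4.4 M_2 = 1353
Solving the pair gives M_1 = 180.3 kN·m and M_2 = 217.3 kN·m (hogging).

M_1 = 180.3 kN·m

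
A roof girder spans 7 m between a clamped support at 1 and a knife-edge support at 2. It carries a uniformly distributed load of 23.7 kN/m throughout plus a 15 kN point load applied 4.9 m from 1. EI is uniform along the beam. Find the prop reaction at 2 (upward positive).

R_2 = 70.67 kN

Choose R_2 as the redundant. The primary structure is the cantilever fixed at 1.
Deflection at 2 on the released cantilever, summing each load's contribution:
  UDL 23.7: wL⁴/(8EI) = 7113/EI
  point load 15 at a = 4.9: Pa²(3L − a)/(6EI) = 966.4/EI
  δ_0 = 8079/EI
Tip deflection under a unit load at 2: L³/(3EI) = 114.3/EI.
The prop prevents deflection at 2: R_2 = δ_0/δ_{22} = 8079/114.3 = 70.67 kN.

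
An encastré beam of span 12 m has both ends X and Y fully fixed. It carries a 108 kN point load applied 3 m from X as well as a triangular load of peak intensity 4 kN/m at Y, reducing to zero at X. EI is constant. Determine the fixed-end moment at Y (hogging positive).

M_Y = 89.55 kN·m

Release both end moments; the primary structure is a simply-supported span XY with redundants M_X and M_Y.
Simple-span end rotations at X and Y under the given loads:
  at X: point load 108 at a = 3: Pab(L + b)/(6LEI) = 850.5/EI
  at Y: point load 108 at a = 3: Pab(L + a)/(6LEI) = 607.5/EI
  at X: triangular load, peak 4: 7w₀L³/(360EI) = 134.4/EI
  at Y: triangular load, peak 4: w₀L³/(45EI) = 153.6/EI
  θ_X0 = 984.9/EI,  θ_Y0 = 761.1/EI
Flexibility coefficients: a unit moment at one end gives L/(3EI) there and L/(6EI) at the far end, so f₁₁ = f₂₂ = 4/EI and f₁₂ = f₂₁ = 2/EI.
Compatibility — zero rotation at each built-in end:
  4 M_X + 2 M_Y = 984.9
  2 M_X + 4 M_Y = 761.1
Solving the pair gives M_X = 201.4 kN·m and M_Y = 89.55 kN·m (hogging).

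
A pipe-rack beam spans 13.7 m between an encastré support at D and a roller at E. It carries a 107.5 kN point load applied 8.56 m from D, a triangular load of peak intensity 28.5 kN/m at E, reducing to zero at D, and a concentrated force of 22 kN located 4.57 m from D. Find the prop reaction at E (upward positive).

Release the roller at E. Primary structure: cantilever fixed at D.
Deflection at E on the released cantilever, summing each load's contribution:
  point load 107.5 at a = 8.56: Pa²(3L − a)/(6EI) = 42719/EI
  triangular load, peak 28.5 at the free end: 11w₀L⁴/(120EI) = 92032/EI
  point load 22 at a = 4.57: Pa²(3L − a)/(6EI) = 2797/EI
  δ_0 = 137548/EI
Flexibility coefficient — unit upward force at E: δ_{EE} = L³/(3EI) = 857.1/EI.
Compatibility at E: δ_0 − R_E·δ_{EE} = 0, so R_E = 137548/857.1 = 160.5 kN.

R_E = 160.5 kN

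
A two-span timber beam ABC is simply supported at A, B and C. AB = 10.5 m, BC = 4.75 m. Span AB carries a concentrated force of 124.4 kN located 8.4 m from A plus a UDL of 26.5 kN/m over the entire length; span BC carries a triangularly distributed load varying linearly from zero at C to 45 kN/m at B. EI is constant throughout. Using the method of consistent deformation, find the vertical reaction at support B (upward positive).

Take M_B as the redundant. Released structure: two simple spans AB and BC with a hinge at B.
End slopes at the hinge B, treating each span as simply supported:
  span AB: point load 124.4 at a = 8.4: Pab(L + a)/(6LEI) = 658.3/EI
  span AB: UDL 26.5: wL³/(24EI) = 1278/EI
  span BC: triangular load, peak 45: w₀L³/(45EI) = 107.2/EI
  relative rotation θ_0 = (1937 + 107.2)/EI = 2044/EI
A unit hogging moment at B produces rotation L₁/(3EI) + L₂/(3EI) = 5.083/EI.
Slope continuity at B: θ_0 = M_B·5.083/EI, so M_B = 2044/5.083 = 402 kN·m (hogging).
Span AB, ΣM about A with M_B applied at B: R_B^{AB}·10.5 = 2506 + 402, so R_B^{AB} = 276.9 kN and R_A = 402.6 − 276.9 = 125.7 kN.
Span BC, ΣM about C: R_B^{BC}·4.75 = 338.4 + 402, so R_B^{BC} = 155.9 kN and R_C = 106.9 − 155.9 = -49.02 kN.
R_B = 276.9 + 155.9 = 432.8 kN.

R_B = 432.8 kN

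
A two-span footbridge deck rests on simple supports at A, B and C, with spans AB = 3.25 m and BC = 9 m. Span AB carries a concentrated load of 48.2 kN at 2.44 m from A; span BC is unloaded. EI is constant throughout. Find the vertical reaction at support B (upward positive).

Take M_B as the redundant. Released structure: two simple spans AB and BC with a hinge at B.
Rotations at B on the released spans (each span's end-slope, ×1/EI):
  span AB: point load 48.2 at a = 2.44: Pab(L + a)/(6LEI) = 27.8/EI
  relative rotation θ_0 = (27.8 + 0)/EI = 27.8/EI
A unit hogging moment at B produces rotation L₁/(3EI) + L₂/(3EI) = 4.083/EI.
Slope continuity at B: θ_0 = M_B·4.083/EI, so M_B = 27.8/4.083 = 6.807 kN·m (hogging).
Span AB, ΣM about A with M_B applied at B: R_B^{AB}·3.25 = 117.6 + 6.807, so R_B^{AB} = 38.28 kN and R_A = 48.2 − 38.28 = 9.918 kN.
Span BC, ΣM about C: R_B^{BC}·9 = 0 + 6.807, so R_B^{BC} = 0.7564 kN and R_C = 0 − 0.7564 = -0.7564 kN.
R_B = 38.28 + 0.7564 = 39.04 kN.

R_B = 39.04 kN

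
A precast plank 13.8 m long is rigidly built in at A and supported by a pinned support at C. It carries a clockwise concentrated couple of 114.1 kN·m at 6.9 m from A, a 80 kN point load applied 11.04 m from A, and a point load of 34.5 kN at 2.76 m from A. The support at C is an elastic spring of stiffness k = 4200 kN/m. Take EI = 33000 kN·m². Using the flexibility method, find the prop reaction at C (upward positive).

Take the reaction at C as the redundant and release it; the primary structure is a cantilever fixed at A.
Primary-structure tip deflection at C by superposition:
  clockwise couple 114.1 at a = 6.9: M₀a(2L − a)/(2EI) = 8148/EI
  point load 80 at a = 11.04: Pa²(3L − a)/(6EI) = 49338/EI
  point load 34.5 at a = 2.76: Pa²(3L − a)/(6EI) = 1692/EI
  δ_0 = 59179/EI
Tip deflection under a unit load at C: L³/(3EI) = 876/EI.
With EI = 33000 kN·m²: δ_0 = 1.7933 m and δ_{CC} = 0.026546 m/kN.
Compatibility — the spring shortens by R_C/k under the reaction it provides: δ_0 − R_C·δ_{CC} = R_C/k. With 1/k = 0.000238 m/kN, R_C = δ_0 / (δ_{CC} + 1/k) = 1.7933 / (0.026546 + 0.000238) = 66.95 kN.

R_C = 66.95 kN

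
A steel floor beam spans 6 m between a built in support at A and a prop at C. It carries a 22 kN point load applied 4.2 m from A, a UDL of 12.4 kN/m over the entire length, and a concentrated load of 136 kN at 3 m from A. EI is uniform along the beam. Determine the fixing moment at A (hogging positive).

Choose R_C as the redundant. The primary structure is the cantilever fixed at A.
Deflection at C on the released cantilever, summing each load's contribution:
  point load 22 at a = 4.2: Pa²(3L − a)/(6EI) = 892.6/EI
  UDL 12.4: wL⁴/(8EI) = 2009/EI
  point load 136 at a = 3: Pa²(3L − a)/(6EI) = 3060/EI
  δ_0 = 5961/EI
Tip deflection under a unit load at C: L³/(3EI) = 72/EI.
Compatibility at C: δ_0 − R_C·δ_{CC} = 0, so R_C = 5961/72 = 82.8 kN.
Moment equilibrium about A: M_A = Σ(load moments about A) − R_C·L = 723.6 − 82.8×6 = 226.8 kN·m.

M_A = 226.8 kN·m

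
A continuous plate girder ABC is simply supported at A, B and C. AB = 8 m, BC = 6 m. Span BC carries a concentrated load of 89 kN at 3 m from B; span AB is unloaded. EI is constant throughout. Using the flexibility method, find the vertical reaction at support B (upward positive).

Take M_B as the redundant. Released structure: two simple spans AB and BC with a hinge at B.
Discontinuity in slope at B on the released structure — sum the simple-span end rotations:
  span BC: point load 89 at a = 3: Pab(L + b)/(6LEI) = 200.2/EI
  relative rotation θ_0 = (0 + 200.2)/EI = 200.2/EI
A unit hogging moment at B produces rotation L₁/(3EI) + L₂/(3EI) = 4.667/EI.
Compatibility: M_B·(L₁+L₂)/(3EI) = θ_0, giving M_B = 42.91 kN·m (hogging).
Span AB, ΣM about A with M_B applied at B: R_B^{AB}·8 = 0 + 42.91, so R_B^{AB} = 5.364 kN and R_A = 0 − 5.364 = -5.364 kN.
Span BC, ΣM about C: R_B^{BC}·6 = 267 + 42.91, so R_B^{BC} = 51.65 kN and R_C = 89 − 51.65 = 37.35 kN.
R_B = 5.364 + 51.65 = 57.02 kN.

R_B = 57.02 kN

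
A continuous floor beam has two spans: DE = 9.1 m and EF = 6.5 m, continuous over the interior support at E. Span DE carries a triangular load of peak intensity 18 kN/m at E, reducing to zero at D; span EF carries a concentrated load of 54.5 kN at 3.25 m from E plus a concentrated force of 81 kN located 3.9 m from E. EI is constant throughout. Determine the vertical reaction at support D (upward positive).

Release continuity at E by inserting a hinge; the redundant is the internal moment M_E. The primary structure is two simply-supported spans DE and EF.
End slopes at the hinge E, treating each span as simply supported:
  span DE: triangular load, peak 18: w₀L³/(45EI) = 301.4/EI
  span EF: point load 54.5 at a = 3.25: Pab(L + b)/(6LEI) = 143.9/EI
  span EF: point load 81 at a = 3.9: Pab(L + b)/(6LEI) = 191.6/EI
  relative rotation θ_0 = (301.4 + 335.6)/EI = 637/EI
A unit hogging moment at E produces rotation L₁/(3EI) + L₂/(3EI) = 5.2/EI.
Compatibility: M_E·(L₁+L₂)/(3EI) = θ_0, giving M_E = 122.5 kN·m (hogging).
Span DE, ΣM about D with M_E applied at E: R_E^{DE}·9.1 = 496.9 + 122.5, so R_E^{DE} = 68.06 kN and R_D = 81.9 − 68.06 = 13.84 kN.

R_D = 13.84 kN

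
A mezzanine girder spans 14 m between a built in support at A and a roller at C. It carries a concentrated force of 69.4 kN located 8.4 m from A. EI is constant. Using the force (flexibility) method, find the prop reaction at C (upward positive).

R_C = 29.98 kN

Remove the prop at C; the released (primary) structure is a cantilever built in at A.
Primary-structure tip deflection at C by superposition:
  point load 69.4 at a = 8.4: Pa²(3L − a)/(6EI) = 27422/EI
Flexibility coefficient — unit upward force at C: δ_{CC} = L³/(3EI) = 914.7/EI.
Compatibility at C: δ_0 − R_C·δ_{CC} = 0, so R_C = 27422/914.7 = 29.98 kN.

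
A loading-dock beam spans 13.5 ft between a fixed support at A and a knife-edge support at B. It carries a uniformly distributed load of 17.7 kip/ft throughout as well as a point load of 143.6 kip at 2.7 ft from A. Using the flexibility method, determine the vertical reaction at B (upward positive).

Remove the prop at B; the released (primary) structure is a cantilever built in at A.
Primary-structure tip deflection at B by superposition:
  UDL 17.7: wL⁴/(8EI) = 73488/EI
  point load 143.6 at a = 2.7: Pa²(3L − a)/(6EI) = 6595/EI
  δ_0 = 80083/EI
Tip deflection under a unit load at B: L³/(3EI) = 820.1/EI.
The prop prevents deflection at B: R_B = δ_0/δ_{BB} = 80083/820.1 = 97.65 kip.

R_B = 97.65 kip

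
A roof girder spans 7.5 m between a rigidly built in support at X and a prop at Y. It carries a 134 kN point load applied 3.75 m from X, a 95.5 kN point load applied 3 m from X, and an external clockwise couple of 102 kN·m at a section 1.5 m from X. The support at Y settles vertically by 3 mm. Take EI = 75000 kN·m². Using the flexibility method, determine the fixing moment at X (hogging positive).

Release the roller at Y. Primary structure: cantilever fixed at X.
Deflection at Y on the released cantilever, summing each load's contribution:
  point load 134 at a = 3.75: Pa²(3L − a)/(6EI) = 5889/EI
  point load 95.5 at a = 3: Pa²(3L − a)/(6EI) = 2793/EI
  clockwise couple 102 at a = 1.5: M₀a(2L − a)/(2EI) = 1033/EI
  δ_0 = 9715/EI
Flexibility coefficient — unit upward force at Y: δ_{YY} = L³/(3EI) = 140.6/EI.
With EI = 75000 kN·m²: δ_0 = 0.12953 m and δ_{YY} = 0.001875 m/kN.
Compatibility — the beam at Y must follow the support down by 0.003 m: δ_0 − R_Y·δ_{YY} = 0.003, so R_Y = (0.12953 − 0.003)/0.001875 = 67.48 kN.
Moment equilibrium about X: M_X = Σ(load moments about X) − R_Y·L = 891 − 67.48×7.5 = 384.9 kN·m.

M_X = 384.9 kN·m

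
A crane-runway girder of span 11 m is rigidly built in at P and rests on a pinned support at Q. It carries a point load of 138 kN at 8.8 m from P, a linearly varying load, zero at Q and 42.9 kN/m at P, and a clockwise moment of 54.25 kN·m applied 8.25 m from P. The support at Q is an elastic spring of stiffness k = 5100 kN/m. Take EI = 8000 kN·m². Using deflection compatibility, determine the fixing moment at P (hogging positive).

Release the roller at Q. Primary structure: cantilever fixed at P.
Deflection at Q on the released cantilever, summing each load's contribution:
  point load 138 at a = 8.8: Pa²(3L − a)/(6EI) = 43103/EI
  triangular load, peak 42.9 at the fixed end: w₀L⁴/(30EI) = 20937/EI
  clockwise couple 54.25 at a = 8.25: M₀a(2L − a)/(2EI) = 3077/EI
  δ_0 = 67117/EI
Flexibility coefficient — unit upward force at Q: δ_{QQ} = L³/(3EI) = 443.7/EI.
With EI = 8000 kN·m²: δ_0 = 8.3896 m and δ_{QQ} = 0.055458 m/kN.
Compatibility — the spring shortens by R_Q/k under the reaction it provides: δ_0 − R_Q·δ_{QQ} = R_Q/k. With 1/k = 0.000196 m/kN, R_Q = δ_0 / (δ_{QQ} + 1/k) = 8.3896 / (0.055458 + 0.000196) = 150.7 kN.
Moment equilibrium about P: M_P = Σ(load moments about P) − R_Q·L = 2134 − 150.7×11 = 475.6 kN·m.

M_P = 475.6 kN·m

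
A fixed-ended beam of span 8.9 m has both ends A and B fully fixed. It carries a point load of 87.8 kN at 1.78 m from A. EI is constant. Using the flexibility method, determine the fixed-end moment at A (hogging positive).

M_A = 100 kN·m

Take the two fixed-end moments M_A, M_B as redundants; the released structure is the simple span AB.
Simple-span end rotations at A and B under the given loads:
  at A: point load 87.8 at a = 1.78: Pab(L + b)/(6LEI) = 333.8/EI
  at B: point load 87.8 at a = 1.78: Pab(L + a)/(6LEI) = 222.5/EI
  θ_A0 = 333.8/EI,  θ_B0 = 222.5/EI
Flexibility coefficients: a unit moment at one end gives L/(3EI) there and L/(6EI) at the far end, so f₁₁ = f₂₂ = 2.967/EI and f₁₂ = f₂₁ = 1.483/EI.
Compatibility — zero rotation at each built-in end:
  2.967 M_A + 1.483 M_B = 333.8
  1.483 M_A + 2.967 M_B = 222.5
Solving the pair gives M_A = 100 kN·m and M_B = 25.01 kN·m (hogging).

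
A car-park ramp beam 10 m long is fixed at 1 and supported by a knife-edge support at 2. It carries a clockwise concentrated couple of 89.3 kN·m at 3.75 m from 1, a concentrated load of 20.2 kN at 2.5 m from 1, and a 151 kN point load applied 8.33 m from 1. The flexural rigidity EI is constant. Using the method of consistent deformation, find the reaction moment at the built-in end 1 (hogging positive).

Take the reaction at 2 as the redundant and release it; the primary structure is a cantilever fixed at 1.
Free-end deflection of the primary structure under the applied loading (downward +):
  clockwise couple 89.3 at a = 3.75: M₀a(2L − a)/(2EI) = 2721/EI
  point load 20.2 at a = 2.5: Pa²(3L − a)/(6EI) = 578.6/EI
  point load 151 at a = 8.33: Pa²(3L − a)/(6EI) = 37842/EI
  δ_0 = 41142/EI
Tip deflection under a unit load at 2: L³/(3EI) = 333.3/EI.
Compatibility at 2: δ_0 − R_2·δ_{22} = 0, so R_2 = 41142/333.3 = 123.4 kN.
Moment equilibrium about 1: M_1 = Σ(load moments about 1) − R_2·L = 1398 − 123.4×10 = 163.4 kN·m.

M_1 = 163.4 kN·m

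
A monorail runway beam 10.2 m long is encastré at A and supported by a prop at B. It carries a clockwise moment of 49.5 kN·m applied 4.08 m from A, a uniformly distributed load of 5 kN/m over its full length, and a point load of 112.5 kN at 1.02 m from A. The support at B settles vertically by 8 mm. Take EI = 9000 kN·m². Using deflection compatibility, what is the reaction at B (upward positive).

R_B = 25.21 kN

Take the reaction at B as the redundant and release it; the primary structure is a cantilever fixed at A.
Deflection at B on the released cantilever, summing each load's contribution:
  clockwise couple 49.5 at a = 4.08: M₀a(2L − a)/(2EI) = 1648/EI
  UDL 5: wL⁴/(8EI) = 6765/EI
  point load 112.5 at a = 1.02: Pa²(3L − a)/(6EI) = 577/EI
  δ_0 = 8990/EI
Tip deflection under a unit load at B: L³/(3EI) = 353.7/EI.
With EI = 9000 kN·m²: δ_0 = 0.99891 m and δ_{BB} = 0.039304 m/kN.
Compatibility — the beam at B must follow the support down by 0.008 m: δ_0 − R_B·δ_{BB} = 0.008, so R_B = (0.99891 − 0.008)/0.039304 = 25.21 kN.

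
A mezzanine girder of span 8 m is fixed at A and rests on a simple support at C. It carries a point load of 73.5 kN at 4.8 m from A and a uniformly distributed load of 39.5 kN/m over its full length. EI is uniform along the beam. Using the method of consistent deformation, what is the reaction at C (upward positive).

Release the roller at C. Primary structure: cantilever fixed at A.
Primary-structure tip deflection at C by superposition:
  point load 73.5 at a = 4.8: Pa²(3L − a)/(6EI) = 5419/EI
  UDL 39.5: wL⁴/(8EI) = 20224/EI
  δ_0 = 25643/EI
Flexibility coefficient — unit upward force at C: δ_{CC} = L³/(3EI) = 170.7/EI.
Compatibility at C: δ_0 − R_C·δ_{CC} = 0, so R_C = 25643/170.7 = 150.3 kN.

R_C = 150.3 kN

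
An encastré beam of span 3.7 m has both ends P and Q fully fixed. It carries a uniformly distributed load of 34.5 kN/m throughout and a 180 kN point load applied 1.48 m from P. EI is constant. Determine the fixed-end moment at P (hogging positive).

M_P = 135.3 kN·m

Take the two fixed-end moments M_P, M_Q as redundants; the released structure is the simple span PQ.
Simple-span end rotations at P and Q under the given loads:
  at P: UDL 34.5: wL³/(24EI) = 72.81/EI
  at Q: UDL 34.5: wL³/(24EI) = 72.81/EI
  at P: point load 180 at a = 1.48: Pab(L + b)/(6LEI) = 157.7/EI
  at Q: point load 180 at a = 1.48: Pab(L + a)/(6LEI) = 138/EI
  θ_P0 = 230.5/EI,  θ_Q0 = 210.8/EI
Flexibility coefficients: a unit moment at one end gives L/(3EI) there and L/(6EI) at the far end, so f₁₁ = f₂₂ = 1.233/EI and f₁₂ = f₂₁ = 0.6167/EI.
Compatibility — zero rotation at each built-in end:
  1.233 M_P + 0.6167 M_Q = 230.5
  0.6167 M_P + 1.233 M_Q = 210.8
Solving the pair gives M_P = 135.3 kN·m and M_Q = 103.3 kN·m (hogging).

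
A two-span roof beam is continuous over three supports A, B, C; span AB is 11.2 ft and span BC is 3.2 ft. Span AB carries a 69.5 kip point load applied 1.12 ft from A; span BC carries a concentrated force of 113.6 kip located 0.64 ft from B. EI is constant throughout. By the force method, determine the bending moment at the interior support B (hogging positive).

M_B = 41.6 kip·ft

Release continuity at B by inserting a hinge; the redundant is the internal moment M_B. The primary structure is two simply-supported spans AB and BC.
End slopes at the hinge B, treating each span as simply supported:
  span AB: point load 69.5 at a = 1.12: Pab(L + a)/(6LEI) = 143.8/EI
  span BC: point load 113.6 at a = 0.64: Pab(L + b)/(6LEI) = 55.84/EI
  relative rotation θ_0 = (143.8 + 55.84)/EI = 199.7/EI
A unit hogging moment at B produces rotation L₁/(3EI) + L₂/(3EI) = 4.8/EI.
Slope continuity at B: θ_0 = M_B·4.8/EI, so M_B = 199.7/4.8 = 41.6 kip·ft (hogging).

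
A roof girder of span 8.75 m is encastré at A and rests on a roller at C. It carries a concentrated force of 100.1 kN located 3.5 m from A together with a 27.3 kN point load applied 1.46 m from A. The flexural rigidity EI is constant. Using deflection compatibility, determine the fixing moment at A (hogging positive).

M_A = 198.6 kN·m

Take the reaction at C as the redundant and release it; the primary structure is a cantilever fixed at A.
Primary-structure tip deflection at C by superposition:
  point load 100.1 at a = 3.5: Pa²(3L − a)/(6EI) = 4649/EI
  point load 27.3 at a = 1.46: Pa²(3L − a)/(6EI) = 240.4/EI
  δ_0 = 4890/EI
Flexibility coefficient — unit upward force at C: δ_{CC} = L³/(3EI) = 223.3/EI.
Compatibility at C: δ_0 − R_C·δ_{CC} = 0, so R_C = 4890/223.3 = 21.9 kN.
Moment equilibrium about A: M_A = Σ(load moments about A) − R_C·L = 390.2 − 21.9×8.75 = 198.6 kN·m.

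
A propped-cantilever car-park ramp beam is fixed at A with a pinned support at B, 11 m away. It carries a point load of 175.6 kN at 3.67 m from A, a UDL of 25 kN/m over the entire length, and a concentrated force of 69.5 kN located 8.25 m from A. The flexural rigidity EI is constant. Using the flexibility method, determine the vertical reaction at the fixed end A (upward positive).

Choose R_B as the redundant. The primary structure is the cantilever fixed at A.
Downward deflection at the released point B due to the loads:
  point load 175.6 at a = 3.67: Pa²(3L − a)/(6EI) = 11562/EI
  UDL 25: wL⁴/(8EI) = 45753/EI
  point load 69.5 at a = 8.25: Pa²(3L − a)/(6EI) = 19513/EI
  δ_0 = 76827/EI
Tip deflection under a unit load at B: L³/(3EI) = 443.7/EI.
Compatibility at B: δ_0 − R_B·δ_{BB} = 0, so R_B = 76827/443.7 = 173.2 kN.
Vertical equilibrium: R_A = ΣP − R_B = 520.1 − 173.2 = 346.9 kN.

R_A = 346.9 kN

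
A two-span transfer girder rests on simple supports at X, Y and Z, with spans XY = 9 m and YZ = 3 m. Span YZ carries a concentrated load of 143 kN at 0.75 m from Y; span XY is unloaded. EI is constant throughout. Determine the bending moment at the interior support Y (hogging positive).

M_Y = 17.6 kN·m

Release continuity at Y by inserting a hinge; the redundant is the internal moment M_Y. The primary structure is two simply-supported spans XY and YZ.
Discontinuity in slope at Y on the released structure — sum the simple-span end rotations:
  span YZ: point load 143 at a = 0.75: Pab(L + b)/(6LEI) = 70.38/EI
  relative rotation θ_0 = (0 + 70.38)/EI = 70.38/EI
A unit hogging moment at Y produces rotation L₁/(3EI) + L₂/(3EI) = 4/EI.
Compatibility: M_Y·(L₁+L₂)/(3EI) = θ_0, giving M_Y = 17.6 kN·m (hogging).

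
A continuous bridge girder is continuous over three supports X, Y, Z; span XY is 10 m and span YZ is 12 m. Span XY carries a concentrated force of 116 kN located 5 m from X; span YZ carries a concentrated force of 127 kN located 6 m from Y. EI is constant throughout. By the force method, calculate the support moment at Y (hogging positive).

M_Y = 254.7 kN·m

Insert a hinge at Y; M_Y is the redundant, and each span becomes simply supported.
End slopes at the hinge Y, treating each span as simply supported:
  span XY: point load 116 at a = 5: Pab(L + a)/(6LEI) = 725/EI
  span YZ: point load 127 at a = 6: Pab(L + b)/(6LEI) = 1143/EI
  relative rotation θ_0 = (725 + 1143)/EI = 1868/EI
A unit hogging moment at Y produces rotation L₁/(3EI) + L₂/(3EI) = 7.333/EI.
Compatibility: M_Y·(L₁+L₂)/(3EI) = θ_0, giving M_Y = 254.7 kN·m (hogging).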